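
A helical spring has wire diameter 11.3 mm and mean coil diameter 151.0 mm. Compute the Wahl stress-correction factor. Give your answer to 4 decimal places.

C = D/d = 151.0/11.3 = 13.3628
K_W = (4C−1)/(4C−4) + 0.615/C = 52.451/49.451 + 0.0460 = 1.1067

1.1067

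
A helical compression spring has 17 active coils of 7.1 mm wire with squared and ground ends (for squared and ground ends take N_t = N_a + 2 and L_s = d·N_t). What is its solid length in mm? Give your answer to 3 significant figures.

135 mm

squared and ground ends: N_t = N_a + 2 = 17 + 2 = 19
L_s = d·N_t = 7.1 × 19 = 134.9 mm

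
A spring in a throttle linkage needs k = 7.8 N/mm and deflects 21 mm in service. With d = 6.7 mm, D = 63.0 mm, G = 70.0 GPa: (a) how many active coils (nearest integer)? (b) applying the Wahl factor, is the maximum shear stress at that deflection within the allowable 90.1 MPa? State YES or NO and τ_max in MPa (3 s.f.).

(a) 9 coils; (b) NO, τ_max = 101 MPa

N_a = Gd⁴/(8D³k) = (70.0×10³)(6.7⁴)/(8·63.0³·7.8) = 9.04 → N_a = 9
Actual rate k = Gd⁴/(8D³·9) = 7.8351 N/mm
Working load F = kδ = 7.8351·21 = 164.54 N
C = 63.0/6.7 = 9.4030; K_W = (4C−1)/(4C−4)+0.615/C = 1.1547
τ_max = K_W·8FD/(πd³) = 1.1547·87.764 = 101.34 MPa
τ_max > 90.1 MPa → exceeds allowable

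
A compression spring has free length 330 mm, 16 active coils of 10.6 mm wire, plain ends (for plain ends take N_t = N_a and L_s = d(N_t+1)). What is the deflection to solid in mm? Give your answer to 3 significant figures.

150 mm

N_t = 16; L_s = 10.6·17 = 180.2 mm
δ_solid = L₀ − L_s = 330 − 180.2 = 149.8 mm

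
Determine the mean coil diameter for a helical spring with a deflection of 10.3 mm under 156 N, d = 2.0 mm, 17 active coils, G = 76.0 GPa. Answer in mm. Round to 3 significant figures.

8.39 mm

Required rate k = F/δ = 156/10.3 = 15.146 N/mm
D = (Gd⁴/(8N_a·k))^(1/3) = (76.0×10³·2.0⁴/(8·17·15.146))^(1/3)
  = (590.347)^(1/3) = 8.3889 mm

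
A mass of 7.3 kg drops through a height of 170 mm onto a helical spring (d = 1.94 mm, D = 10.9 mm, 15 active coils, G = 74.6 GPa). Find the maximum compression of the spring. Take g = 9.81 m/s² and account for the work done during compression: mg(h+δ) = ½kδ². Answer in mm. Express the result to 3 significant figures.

k = Gd⁴/(8D³N_a) = (74.6×10³)(1.94⁴)/(8·10.9³·15) = 6.7996 N/mm
W = mg = 7.3 × 9.81 = 71.613 N
½kδ² − Wδ − Wh = 0 → δ = (W + √(W² + 2kWh))/k
δ = (71.613 + √(5128.4 + 165560))/6.7996 = (71.613 + 413.14)/6.7996 = 71.292 mm

71.3 mm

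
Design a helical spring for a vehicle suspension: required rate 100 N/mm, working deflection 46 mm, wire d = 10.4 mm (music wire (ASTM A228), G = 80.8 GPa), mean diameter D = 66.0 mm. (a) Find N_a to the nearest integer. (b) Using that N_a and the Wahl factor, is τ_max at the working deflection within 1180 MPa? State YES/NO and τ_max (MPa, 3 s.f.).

(a) 4 coils; (b) YES, τ_max = 874 MPa

N_a = Gd⁴/(8D³k) = (80.8×10³)(10.4⁴)/(8·66.0³·100) = 4.11 → N_a = 4
Actual rate k = Gd⁴/(8D³·4) = 102.75 N/mm
Working load F = kδ = 102.75·46 = 4726.3 N
C = 66.0/10.4 = 6.3462; K_W = (4C−1)/(4C−4)+0.615/C = 1.2372
τ_max = K_W·8FD/(πd³) = 1.2372·706.16 = 873.66 MPa
τ_max ≤ 1180 MPa → acceptable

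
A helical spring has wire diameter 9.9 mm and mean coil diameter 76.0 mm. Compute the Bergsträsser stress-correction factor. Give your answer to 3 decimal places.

C = D/d = 76.0/9.9 = 7.6768
K_B = (4C+2)/(4C−3) = 32.707/27.707 = 1.1805

1.180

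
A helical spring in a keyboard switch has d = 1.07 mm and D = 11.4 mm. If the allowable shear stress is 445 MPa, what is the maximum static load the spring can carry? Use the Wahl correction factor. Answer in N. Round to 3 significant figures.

C = D/d = 11.4/1.07 = 10.6542
K_W = (4C−1)/(4C−4) + 0.615/C = 41.617/38.617 + 0.0577 = 1.1354
τ_max = K·8FD/(πd³) → F_max = τ_allow·πd³/(8DK)
F_max = 445·π·1.07³/(8·11.4·1.1354) = 1712.6/103.55 = 16.539 N

16.5 N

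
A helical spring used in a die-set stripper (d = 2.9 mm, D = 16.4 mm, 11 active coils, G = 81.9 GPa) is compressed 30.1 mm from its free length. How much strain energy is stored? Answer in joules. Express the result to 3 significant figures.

k = Gd⁴/(8D³N_a) = (81.9×10³)(2.9⁴)/(8·16.4³·11) = 14.923 N/mm
U = ½kδ² = 0.5 × 14.923 × 30.1² = 6760.3 N·mm = 6.7603 J

6.76 J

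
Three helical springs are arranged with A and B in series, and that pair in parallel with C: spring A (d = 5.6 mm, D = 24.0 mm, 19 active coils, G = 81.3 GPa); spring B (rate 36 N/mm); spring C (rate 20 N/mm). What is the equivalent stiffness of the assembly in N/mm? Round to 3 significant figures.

38.5 N/mm

k_A = Gd⁴/(8D³N_a) = (81.3×10³)(5.6⁴)/(8·24.0³·19) = 38.051 N/mm
Springs A,B series: k_AB = 1/(1/38.051+1/36) = 18.499 N/mm; parallel with C: k_eq = 18.499+20 = 38.499 N/mm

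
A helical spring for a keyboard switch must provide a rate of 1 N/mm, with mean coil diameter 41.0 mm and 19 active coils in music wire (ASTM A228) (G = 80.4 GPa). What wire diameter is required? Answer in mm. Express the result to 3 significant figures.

d = (8D³N_a·k / G)^(1/4) = (8·41.0³·19·1 / (80.4×10³))^0.25
  = (130.3)^0.25 = 3.3786 mm

3.38 mm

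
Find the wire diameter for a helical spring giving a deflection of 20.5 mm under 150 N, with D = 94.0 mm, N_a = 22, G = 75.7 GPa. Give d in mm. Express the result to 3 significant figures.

10.9 mm

Required rate k = F/δ = 150/20.5 = 7.3171 N/mm
d = (8D³N_a·k / G)^(1/4) = (8·94.0³·22·7.3171 / (75.7×10³))^0.25
  = (14130)^0.25 = 10.9027 mm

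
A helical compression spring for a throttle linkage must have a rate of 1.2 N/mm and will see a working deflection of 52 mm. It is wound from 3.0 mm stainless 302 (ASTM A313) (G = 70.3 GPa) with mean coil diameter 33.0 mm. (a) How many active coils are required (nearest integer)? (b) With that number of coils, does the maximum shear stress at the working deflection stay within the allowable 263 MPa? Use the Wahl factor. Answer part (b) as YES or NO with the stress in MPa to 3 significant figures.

N_a = Gd⁴/(8D³k) = (70.3×10³)(3.0⁴)/(8·33.0³·1.2) = 16.51 → N_a = 17
Actual rate k = Gd⁴/(8D³·17) = 1.1651 N/mm
Working load F = kδ = 1.1651·52 = 60.585 N
C = 33.0/3.0 = 11.0000; K_W = (4C−1)/(4C−4)+0.615/C = 1.1309
τ_max = K_W·8FD/(πd³) = 1.1309·188.56 = 213.25 MPa
τ_max ≤ 263 MPa → acceptable

(a) 17 coils; (b) YES, τ_max = 213 MPa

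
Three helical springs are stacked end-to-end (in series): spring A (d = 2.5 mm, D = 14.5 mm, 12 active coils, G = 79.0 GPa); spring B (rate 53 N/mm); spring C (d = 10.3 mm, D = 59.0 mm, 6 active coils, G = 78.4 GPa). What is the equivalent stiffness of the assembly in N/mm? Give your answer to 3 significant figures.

8.01 N/mm

k_A = Gd⁴/(8D³N_a) = (79.0×10³)(2.5⁴)/(8·14.5³·12) = 10.544 N/mm
k_C = Gd⁴/(8D³N_a) = (78.4×10³)(10.3⁴)/(8·59.0³·6) = 89.509 N/mm
Series: 1/k_eq = 1/10.544 + 1/53 + 1/89.509 = 0.12488; k_eq = 8.0077 N/mm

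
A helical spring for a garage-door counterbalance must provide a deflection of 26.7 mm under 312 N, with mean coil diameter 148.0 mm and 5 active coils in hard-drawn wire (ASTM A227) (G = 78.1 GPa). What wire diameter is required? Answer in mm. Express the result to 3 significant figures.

Required rate k = F/δ = 312/26.7 = 11.685 N/mm
d = (8D³N_a·k / G)^(1/4) = (8·148.0³·5·11.685 / (78.1×10³))^0.25
  = (19402)^0.25 = 11.8021 mm

11.8 mm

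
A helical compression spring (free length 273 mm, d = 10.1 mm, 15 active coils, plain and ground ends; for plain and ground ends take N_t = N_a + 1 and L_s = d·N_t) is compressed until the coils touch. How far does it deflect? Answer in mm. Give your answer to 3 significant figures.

111 mm

N_t = 16; L_s = 10.1·16 = 161.6 mm
δ_solid = L₀ − L_s = 273 − 161.6 = 111.4 mm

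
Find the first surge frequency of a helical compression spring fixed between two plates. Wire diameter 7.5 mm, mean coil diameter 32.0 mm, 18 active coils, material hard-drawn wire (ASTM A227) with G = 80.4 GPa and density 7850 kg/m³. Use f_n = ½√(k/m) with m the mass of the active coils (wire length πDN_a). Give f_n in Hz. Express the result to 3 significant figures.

k = Gd⁴/(8D³N_a) = (80.4×10³)(7.5⁴)/(8·32.0³·18) = 53.912 N/mm = 53912 N/m
Wire length L = πDN_a = π·32.0·18 = 1809.6 mm
m = ρ·(πd²/4)·L = 7850 × 44.179×10⁻⁶ m² × 1.8096 m = 0.62756 kg
f_n = ½√(k/m) = 0.5·√(53912/0.62756) = 0.5·√(85908) = 146.55 Hz

147 Hz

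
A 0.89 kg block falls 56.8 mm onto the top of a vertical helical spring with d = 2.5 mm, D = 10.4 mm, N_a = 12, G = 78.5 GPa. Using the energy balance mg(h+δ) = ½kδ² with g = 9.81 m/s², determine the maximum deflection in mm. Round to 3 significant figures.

6.23 mm

k = Gd⁴/(8D³N_a) = (78.5×10³)(2.5⁴)/(8·10.4³·12) = 28.396 N/mm
W = mg = 0.89 × 9.81 = 8.7309 N
½kδ² − Wδ − Wh = 0 → δ = (W + √(W² + 2kWh))/k
δ = (8.7309 + √(76.229 + 28164.1))/28.396 = (8.7309 + 168.05)/28.396 = 6.2255 mm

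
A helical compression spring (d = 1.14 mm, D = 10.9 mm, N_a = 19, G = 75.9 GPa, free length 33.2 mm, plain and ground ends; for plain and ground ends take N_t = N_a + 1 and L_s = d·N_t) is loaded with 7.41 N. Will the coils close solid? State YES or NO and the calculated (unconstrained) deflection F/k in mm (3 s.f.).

YES, δ = 11.4 mm

k = Gd⁴/(8D³N_a) = (75.9×10³)(1.14⁴)/(8·10.9³·19) = 0.65124 N/mm
N_t = 20; L_s = 1.14·20 = 22.8 mm; δ_solid = L₀ − L_s = 33.2 − 22.8 = 10.4 mm
δ = F/k = 7.41/0.65124 = 11.378 mm
δ ≥ δ_solid → spring goes solid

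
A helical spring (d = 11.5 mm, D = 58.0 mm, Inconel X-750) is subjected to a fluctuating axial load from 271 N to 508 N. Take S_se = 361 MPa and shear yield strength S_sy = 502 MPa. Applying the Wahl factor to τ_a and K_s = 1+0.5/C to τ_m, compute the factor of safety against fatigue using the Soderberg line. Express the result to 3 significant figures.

C = D/d = 58.0/11.5 = 5.0435; K_W = (4C−1)/(4C−4)+0.615/C = 1.3074; K_s = 1+0.5/C = 1.0991
F_a = (F_max−F_min)/2 = 118.5 N; F_m = (F_max+F_min)/2 = 389.5 N
τ_a = K_W·8F_aD/(πd³) = 1.3074 × 11.508 = 15.046 MPa
τ_m = K_s·8F_mD/(πd³) = 1.0991 × 37.825 = 41.575 MPa
Soderberg: 1/n_f = τ_a/S_se + τ_m/S_sy = 15.046/361 + 41.575/502 = 0.04168 + 0.08282 = 0.1245
n_f = 1/0.1245 = 8.032

8.03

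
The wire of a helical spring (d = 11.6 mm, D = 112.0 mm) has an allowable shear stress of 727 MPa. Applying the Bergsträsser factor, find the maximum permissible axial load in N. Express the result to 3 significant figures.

C = D/d = 112.0/11.6 = 9.6552
K_B = (4C+2)/(4C−3) = 40.621/35.621 = 1.1404
τ_max = K·8FD/(πd³) → F_max = τ_allow·πd³/(8DK)
F_max = 727·π·11.6³/(8·112.0·1.1404) = 3.565e+06/1021.8 = 3489 N

3490 N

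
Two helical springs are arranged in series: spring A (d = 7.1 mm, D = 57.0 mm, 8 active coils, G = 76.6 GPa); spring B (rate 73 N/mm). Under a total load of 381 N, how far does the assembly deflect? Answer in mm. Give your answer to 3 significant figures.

28.4 mm

k_A = Gd⁴/(8D³N_a) = (76.6×10³)(7.1⁴)/(8·57.0³·8) = 16.423 N/mm
Series: 1/k_eq = 1/16.423 + 1/73 = 0.074588; k_eq = 13.407 N/mm
δ = F/k_eq = 381/13.407 = 28.418 mm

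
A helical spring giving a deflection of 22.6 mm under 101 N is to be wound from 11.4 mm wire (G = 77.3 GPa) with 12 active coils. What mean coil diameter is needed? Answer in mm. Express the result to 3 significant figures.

Required rate k = F/δ = 101/22.6 = 4.469 N/mm
D = (Gd⁴/(8N_a·k))^(1/3) = (77.3×10³·11.4⁴/(8·12·4.469))^(1/3)
  = (3.04309e+06)^(1/3) = 144.9122 mm

145 mm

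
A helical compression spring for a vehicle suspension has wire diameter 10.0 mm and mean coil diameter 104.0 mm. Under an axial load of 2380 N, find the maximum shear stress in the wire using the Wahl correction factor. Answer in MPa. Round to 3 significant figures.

718 MPa

Spring index C = D/d = 104.0/10.0 = 10.4000
K_W = (4C−1)/(4C−4) + 0.615/C = 40.600/37.600 + 0.0591 = 1.1389
τ₀ = 8FD/(πd³) = 8·2380·104.0/(π·10.0³) = 1.98016e+06/3141.6 = 630.3 MPa
τ_max = K·τ₀ = 1.1389 × 630.3 = 717.87 MPa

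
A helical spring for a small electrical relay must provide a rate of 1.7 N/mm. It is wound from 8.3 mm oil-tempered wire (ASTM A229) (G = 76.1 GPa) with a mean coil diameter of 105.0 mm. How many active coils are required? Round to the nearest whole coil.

23

N_a = Gd⁴/(8D³k) = (76.1×10³ × 8.3⁴)/(8 × 105.0³ × 1.7)
    = 3.61158e+08 / 1.57437e+07 = 22.94 → 23 coils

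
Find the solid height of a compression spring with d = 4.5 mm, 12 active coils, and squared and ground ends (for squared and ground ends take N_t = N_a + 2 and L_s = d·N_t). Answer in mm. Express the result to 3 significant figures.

63.0 mm

squared and ground ends: N_t = N_a + 2 = 12 + 2 = 14
L_s = d·N_t = 4.5 × 14 = 63 mm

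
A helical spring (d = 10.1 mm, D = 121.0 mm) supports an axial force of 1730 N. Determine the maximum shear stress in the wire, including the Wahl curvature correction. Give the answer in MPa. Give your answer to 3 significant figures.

579 MPa

Spring index C = D/d = 121.0/10.1 = 11.9802
K_W = (4C−1)/(4C−4) + 0.615/C = 46.921/43.921 + 0.0513 = 1.1196
τ₀ = 8FD/(πd³) = 8·1730·121.0/(π·10.1³) = 1.67464e+06/3236.8 = 517.38 MPa
τ_max = K·τ₀ = 1.1196 × 517.38 = 579.28 MPa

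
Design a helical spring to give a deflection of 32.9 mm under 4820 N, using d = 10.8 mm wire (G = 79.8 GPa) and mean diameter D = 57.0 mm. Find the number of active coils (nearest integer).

5

Required rate k = F/δ = 4820/32.9 = 146.5 N/mm
N_a = Gd⁴/(8D³k) = (79.8×10³ × 10.8⁴)/(8 × 57.0³ × 146.5)
    = 1.08567e+09 / 2.17053e+08 = 5.002 → 5 coils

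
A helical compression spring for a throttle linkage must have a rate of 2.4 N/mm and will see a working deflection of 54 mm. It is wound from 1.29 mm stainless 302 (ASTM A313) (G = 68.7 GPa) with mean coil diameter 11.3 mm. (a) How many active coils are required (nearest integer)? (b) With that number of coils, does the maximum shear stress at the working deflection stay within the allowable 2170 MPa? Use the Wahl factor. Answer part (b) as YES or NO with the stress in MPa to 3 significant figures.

N_a = Gd⁴/(8D³k) = (68.7×10³)(1.29⁴)/(8·11.3³·2.4) = 6.867 → N_a = 7
Actual rate k = Gd⁴/(8D³·7) = 2.3545 N/mm
Working load F = kδ = 2.3545·54 = 127.14 N
C = 11.3/1.29 = 8.7597; K_W = (4C−1)/(4C−4)+0.615/C = 1.1669
τ_max = K_W·8FD/(πd³) = 1.1669·1704.3 = 1988.6 MPa
τ_max ≤ 2170 MPa → acceptable

(a) 7 coils; (b) YES, τ_max = 1990 MPa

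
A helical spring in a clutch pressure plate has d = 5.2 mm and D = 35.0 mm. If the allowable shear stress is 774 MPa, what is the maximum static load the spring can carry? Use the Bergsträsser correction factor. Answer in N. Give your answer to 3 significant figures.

C = D/d = 35.0/5.2 = 6.7308
K_B = (4C+2)/(4C−3) = 28.923/23.923 = 1.2090
τ_max = K·8FD/(πd³) → F_max = τ_allow·πd³/(8DK)
F_max = 774·π·5.2³/(8·35.0·1.2090) = 3.419e+05/338.52 = 1010 N

1010 N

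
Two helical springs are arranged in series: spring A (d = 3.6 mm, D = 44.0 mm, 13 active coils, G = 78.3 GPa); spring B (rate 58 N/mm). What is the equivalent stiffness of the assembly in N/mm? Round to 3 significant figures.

k_A = Gd⁴/(8D³N_a) = (78.3×10³)(3.6⁴)/(8·44.0³·13) = 1.4845 N/mm
Series: 1/k_eq = 1/1.4845 + 1/58 = 0.69087; k_eq = 1.4475 N/mm

1.45 N/mm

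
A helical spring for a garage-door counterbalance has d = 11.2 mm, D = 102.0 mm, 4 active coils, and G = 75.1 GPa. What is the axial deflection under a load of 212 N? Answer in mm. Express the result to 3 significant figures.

6.09 mm

k = Gd⁴/(8D³N_a) = (75.1×10³)(11.2⁴)/(8·102.0³·4) = 34.799 N/mm
δ = F/k = 212 / 34.799 = 6.0922 mm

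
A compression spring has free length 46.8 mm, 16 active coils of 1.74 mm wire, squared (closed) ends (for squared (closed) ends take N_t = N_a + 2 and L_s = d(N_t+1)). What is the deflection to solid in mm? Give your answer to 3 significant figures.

N_t = 18; L_s = 1.74·19 = 33.06 mm
δ_solid = L₀ − L_s = 46.8 − 33.06 = 13.74 mm

13.7 mm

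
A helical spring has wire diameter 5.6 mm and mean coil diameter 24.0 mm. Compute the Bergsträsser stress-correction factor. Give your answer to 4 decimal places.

1.3535

C = D/d = 24.0/5.6 = 4.2857
K_B = (4C+2)/(4C−3) = 19.143/14.143 = 1.3535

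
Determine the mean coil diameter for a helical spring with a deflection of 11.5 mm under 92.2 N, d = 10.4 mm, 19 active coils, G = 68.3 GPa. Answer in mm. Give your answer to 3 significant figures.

Required rate k = F/δ = 92.2/11.5 = 8.0174 N/mm
D = (Gd⁴/(8N_a·k))^(1/3) = (68.3×10³·10.4⁴/(8·19·8.0174))^(1/3)
  = (655658)^(1/3) = 86.8745 mm

86.9 mm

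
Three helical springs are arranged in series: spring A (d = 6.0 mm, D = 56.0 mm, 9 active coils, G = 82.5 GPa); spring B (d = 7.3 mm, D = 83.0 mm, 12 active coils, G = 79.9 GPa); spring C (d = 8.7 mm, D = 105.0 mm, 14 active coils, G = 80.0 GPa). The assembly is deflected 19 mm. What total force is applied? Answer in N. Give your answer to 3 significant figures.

29.5 N

k_A = Gd⁴/(8D³N_a) = (82.5×10³)(6.0⁴)/(8·56.0³·9) = 8.4559 N/mm
k_B = Gd⁴/(8D³N_a) = (79.9×10³)(7.3⁴)/(8·83.0³·12) = 4.1336 N/mm
k_C = Gd⁴/(8D³N_a) = (80.0×10³)(8.7⁴)/(8·105.0³·14) = 3.5349 N/mm
Series: 1/k_eq = 1/8.4559 + 1/4.1336 + 1/3.5349 = 0.64307; k_eq = 1.555 N/mm
F = k_eq·δ = 1.555·19 = 29.546 N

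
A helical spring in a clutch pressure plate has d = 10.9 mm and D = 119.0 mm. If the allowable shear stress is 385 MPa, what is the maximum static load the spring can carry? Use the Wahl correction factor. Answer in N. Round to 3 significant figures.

C = D/d = 119.0/10.9 = 10.9174
K_W = (4C−1)/(4C−4) + 0.615/C = 42.670/39.670 + 0.0563 = 1.1320
τ_max = K·8FD/(πd³) → F_max = τ_allow·πd³/(8DK)
F_max = 385·π·10.9³/(8·119.0·1.1320) = 1.5664e+06/1077.6 = 1453.5 N

1450 N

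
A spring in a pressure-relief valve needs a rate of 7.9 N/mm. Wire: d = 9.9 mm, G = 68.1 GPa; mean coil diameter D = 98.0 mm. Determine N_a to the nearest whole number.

N_a = Gd⁴/(8D³k) = (68.1×10³ × 9.9⁴)/(8 × 98.0³ × 7.9)
    = 6.54166e+08 / 5.94833e+07 = 11 → 11 coils

11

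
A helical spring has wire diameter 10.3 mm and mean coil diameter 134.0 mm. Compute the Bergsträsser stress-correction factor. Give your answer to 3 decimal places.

1.102

C = D/d = 134.0/10.3 = 13.0097
K_B = (4C+2)/(4C−3) = 54.039/49.039 = 1.1020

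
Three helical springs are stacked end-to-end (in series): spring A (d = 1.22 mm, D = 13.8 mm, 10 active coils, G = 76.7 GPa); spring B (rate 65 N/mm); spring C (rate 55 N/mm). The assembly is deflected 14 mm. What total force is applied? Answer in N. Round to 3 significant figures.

k_A = Gd⁴/(8D³N_a) = (76.7×10³)(1.22⁴)/(8·13.8³·10) = 0.80818 N/mm
Series: 1/k_eq = 1/0.80818 + 1/65 + 1/55 = 1.2709; k_eq = 0.78683 N/mm
F = k_eq·δ = 0.78683·14 = 11.016 N

11.0 N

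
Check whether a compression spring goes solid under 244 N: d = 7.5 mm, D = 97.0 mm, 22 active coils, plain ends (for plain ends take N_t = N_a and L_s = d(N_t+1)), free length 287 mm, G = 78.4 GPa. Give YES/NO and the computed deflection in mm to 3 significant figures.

YES, δ = 158 mm

k = Gd⁴/(8D³N_a) = (78.4×10³)(7.5⁴)/(8·97.0³·22) = 1.5443 N/mm
N_t = 22; L_s = 7.5·23 = 172.5 mm; δ_solid = L₀ − L_s = 287 − 172.5 = 114.5 mm
δ = F/k = 244/1.5443 = 158 mm
δ ≥ δ_solid → spring goes solid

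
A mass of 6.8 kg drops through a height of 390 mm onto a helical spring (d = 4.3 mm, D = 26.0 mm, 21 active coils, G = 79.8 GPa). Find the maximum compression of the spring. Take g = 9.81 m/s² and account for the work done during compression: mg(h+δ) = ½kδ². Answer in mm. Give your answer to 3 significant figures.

82.6 mm

k = Gd⁴/(8D³N_a) = (79.8×10³)(4.3⁴)/(8·26.0³·21) = 9.2395 N/mm
W = mg = 6.8 × 9.81 = 66.708 N
½kδ² − Wδ − Wh = 0 → δ = (W + √(W² + 2kWh))/k
δ = (66.708 + √(4450 + 480751))/9.2395 = (66.708 + 696.56)/9.2395 = 82.61 mm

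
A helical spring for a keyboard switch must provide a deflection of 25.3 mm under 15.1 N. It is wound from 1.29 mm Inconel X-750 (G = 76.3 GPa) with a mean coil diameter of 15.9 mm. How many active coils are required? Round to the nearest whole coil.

Required rate k = F/δ = 15.1/25.3 = 0.59684 N/mm
N_a = Gd⁴/(8D³k) = (76.3×10³ × 1.29⁴)/(8 × 15.9³ × 0.59684)
    = 211292 / 19192.8 = 11.01 → 11 coils

11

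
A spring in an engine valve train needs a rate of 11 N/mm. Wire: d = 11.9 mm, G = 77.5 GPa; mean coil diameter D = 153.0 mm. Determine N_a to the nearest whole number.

N_a = Gd⁴/(8D³k) = (77.5×10³ × 11.9⁴)/(8 × 153.0³ × 11)
    = 1.55414e+09 / 3.15179e+08 = 4.931 → 5 coils

5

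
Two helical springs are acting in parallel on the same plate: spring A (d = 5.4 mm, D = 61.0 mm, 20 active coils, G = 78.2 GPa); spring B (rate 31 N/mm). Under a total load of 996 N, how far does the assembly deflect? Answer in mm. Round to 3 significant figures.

k_A = Gd⁴/(8D³N_a) = (78.2×10³)(5.4⁴)/(8·61.0³·20) = 1.8309 N/mm
Parallel: k_eq = 1.8309 + 31 = 32.831 N/mm
δ = F/k_eq = 996/32.831 = 30.337 mm

30.3 mm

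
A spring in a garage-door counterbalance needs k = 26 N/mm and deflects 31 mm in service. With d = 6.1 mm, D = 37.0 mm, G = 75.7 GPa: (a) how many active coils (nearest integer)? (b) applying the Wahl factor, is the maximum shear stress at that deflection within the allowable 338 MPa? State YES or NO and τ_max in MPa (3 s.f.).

(a) 10 coils; (b) NO, τ_max = 416 MPa

N_a = Gd⁴/(8D³k) = (75.7×10³)(6.1⁴)/(8·37.0³·26) = 9.948 → N_a = 10
Actual rate k = Gd⁴/(8D³·10) = 25.865 N/mm
Working load F = kδ = 25.865·31 = 801.83 N
C = 37.0/6.1 = 6.0656; K_W = (4C−1)/(4C−4)+0.615/C = 1.2495
τ_max = K_W·8FD/(πd³) = 1.2495·332.84 = 415.87 MPa
τ_max > 338 MPa → exceeds allowable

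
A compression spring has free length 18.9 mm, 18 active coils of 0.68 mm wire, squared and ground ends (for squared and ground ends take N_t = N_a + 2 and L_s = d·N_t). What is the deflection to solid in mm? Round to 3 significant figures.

5.30 mm

N_t = 20; L_s = 0.68·20 = 13.6 mm
δ_solid = L₀ − L_s = 18.9 − 13.6 = 5.3 mm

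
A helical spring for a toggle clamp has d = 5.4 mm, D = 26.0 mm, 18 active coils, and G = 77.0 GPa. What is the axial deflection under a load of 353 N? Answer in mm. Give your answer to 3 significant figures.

k = Gd⁴/(8D³N_a) = (77.0×10³)(5.4⁴)/(8·26.0³·18) = 25.869 N/mm
δ = F/k = 353 / 25.869 = 13.646 mm

13.6 mm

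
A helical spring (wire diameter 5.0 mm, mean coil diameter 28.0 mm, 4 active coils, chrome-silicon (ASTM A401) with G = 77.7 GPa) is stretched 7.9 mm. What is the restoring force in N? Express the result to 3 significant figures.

546 N

k = Gd⁴/(8D³N_a) = (77.7×10³)(5.0⁴)/(8·28.0³·4) = 69.132 N/mm
F = k·δ = 69.132 × 7.9 = 546.14 N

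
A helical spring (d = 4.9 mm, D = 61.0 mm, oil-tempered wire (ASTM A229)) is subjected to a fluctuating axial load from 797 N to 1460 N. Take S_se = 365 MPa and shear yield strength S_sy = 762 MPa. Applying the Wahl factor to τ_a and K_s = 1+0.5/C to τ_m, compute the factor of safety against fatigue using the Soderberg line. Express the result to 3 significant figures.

0.297

C = D/d = 61.0/4.9 = 12.4490; K_W = (4C−1)/(4C−4)+0.615/C = 1.1149; K_s = 1+0.5/C = 1.0402
F_a = (F_max−F_min)/2 = 331.5 N; F_m = (F_max+F_min)/2 = 1128.5 N
τ_a = K_W·8F_aD/(πd³) = 1.1149 × 437.69 = 487.98 MPa
τ_m = K_s·8F_mD/(πd³) = 1.0402 × 1490 = 1549.8 MPa
Soderberg: 1/n_f = τ_a/S_se + τ_m/S_sy = 487.98/365 + 1549.8/762 = 1.33694 + 2.03390 = 3.3708
n_f = 1/3.3708 = 0.2967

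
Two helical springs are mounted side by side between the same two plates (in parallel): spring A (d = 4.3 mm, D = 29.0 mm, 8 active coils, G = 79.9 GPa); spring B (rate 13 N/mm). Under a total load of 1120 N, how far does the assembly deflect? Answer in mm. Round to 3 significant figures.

k_A = Gd⁴/(8D³N_a) = (79.9×10³)(4.3⁴)/(8·29.0³·8) = 17.5 N/mm
Parallel: k_eq = 17.5 + 13 = 30.5 N/mm
δ = F/k_eq = 1120/30.5 = 36.721 mm

36.7 mm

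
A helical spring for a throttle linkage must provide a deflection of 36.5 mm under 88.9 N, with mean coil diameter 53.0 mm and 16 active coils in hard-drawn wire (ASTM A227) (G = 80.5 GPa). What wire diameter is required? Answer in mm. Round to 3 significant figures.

Required rate k = F/δ = 88.9/36.5 = 2.4356 N/mm
d = (8D³N_a·k / G)^(1/4) = (8·53.0³·16·2.4356 / (80.5×10³))^0.25
  = (576.57)^0.25 = 4.9002 mm

4.90 mm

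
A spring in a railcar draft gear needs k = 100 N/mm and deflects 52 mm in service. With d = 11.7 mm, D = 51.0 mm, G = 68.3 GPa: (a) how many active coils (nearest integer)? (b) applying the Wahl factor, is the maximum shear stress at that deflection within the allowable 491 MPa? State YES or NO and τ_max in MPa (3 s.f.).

N_a = Gd⁴/(8D³k) = (68.3×10³)(11.7⁴)/(8·51.0³·100) = 12.06 → N_a = 12
Actual rate k = Gd⁴/(8D³·12) = 100.5 N/mm
Working load F = kδ = 100.5·52 = 5226.2 N
C = 51.0/11.7 = 4.3590; K_W = (4C−1)/(4C−4)+0.615/C = 1.3644
τ_max = K_W·8FD/(πd³) = 1.3644·423.78 = 578.19 MPa
τ_max > 491 MPa → exceeds allowable

(a) 12 coils; (b) NO, τ_max = 578 MPa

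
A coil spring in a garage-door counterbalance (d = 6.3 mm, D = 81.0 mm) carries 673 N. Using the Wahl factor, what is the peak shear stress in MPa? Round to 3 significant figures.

Spring index C = D/d = 81.0/6.3 = 12.8571
K_W = (4C−1)/(4C−4) + 0.615/C = 50.429/47.429 + 0.0478 = 1.1111
τ₀ = 8FD/(πd³) = 8·673·81.0/(π·6.3³) = 436104/785.55 = 555.16 MPa
τ_max = K·τ₀ = 1.1111 × 555.16 = 616.83 MPa

617 MPa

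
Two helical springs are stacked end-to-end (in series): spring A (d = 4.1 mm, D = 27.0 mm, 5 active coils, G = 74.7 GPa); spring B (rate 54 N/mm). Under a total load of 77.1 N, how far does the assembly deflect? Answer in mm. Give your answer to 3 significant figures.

k_A = Gd⁴/(8D³N_a) = (74.7×10³)(4.1⁴)/(8·27.0³·5) = 26.81 N/mm
Series: 1/k_eq = 1/26.81 + 1/54 = 0.055817; k_eq = 17.916 N/mm
δ = F/k_eq = 77.1/17.916 = 4.3035 mm

4.30 mm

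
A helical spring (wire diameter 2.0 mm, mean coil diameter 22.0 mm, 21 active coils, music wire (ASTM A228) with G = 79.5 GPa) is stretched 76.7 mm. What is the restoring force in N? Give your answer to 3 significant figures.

54.5 N

k = Gd⁴/(8D³N_a) = (79.5×10³)(2.0⁴)/(8·22.0³·21) = 0.71107 N/mm
F = k·δ = 0.71107 × 76.7 = 54.539 N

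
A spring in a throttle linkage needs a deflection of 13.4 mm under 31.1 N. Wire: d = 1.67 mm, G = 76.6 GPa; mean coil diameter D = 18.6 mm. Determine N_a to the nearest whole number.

Required rate k = F/δ = 31.1/13.4 = 2.3209 N/mm
N_a = Gd⁴/(8D³k) = (76.6×10³ × 1.67⁴)/(8 × 18.6³ × 2.3209)
    = 595792 / 119477 = 4.987 → 5 coils

5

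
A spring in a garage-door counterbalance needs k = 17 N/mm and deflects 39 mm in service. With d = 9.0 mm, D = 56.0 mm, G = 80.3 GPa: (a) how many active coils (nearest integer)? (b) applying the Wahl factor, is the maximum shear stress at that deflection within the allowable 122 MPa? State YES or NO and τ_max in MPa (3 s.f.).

(a) 22 coils; (b) NO, τ_max = 162 MPa

N_a = Gd⁴/(8D³k) = (80.3×10³)(9.0⁴)/(8·56.0³·17) = 22.06 → N_a = 22
Actual rate k = Gd⁴/(8D³·22) = 17.045 N/mm
Working load F = kδ = 17.045·39 = 664.77 N
C = 56.0/9.0 = 6.2222; K_W = (4C−1)/(4C−4)+0.615/C = 1.2425
τ_max = K_W·8FD/(πd³) = 1.2425·130.04 = 161.57 MPa
τ_max > 122 MPa → exceeds allowable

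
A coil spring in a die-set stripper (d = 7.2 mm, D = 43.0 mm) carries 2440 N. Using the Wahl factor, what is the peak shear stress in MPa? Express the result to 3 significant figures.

Spring index C = D/d = 43.0/7.2 = 5.9722
K_W = (4C−1)/(4C−4) + 0.615/C = 22.889/19.889 + 0.1030 = 1.2538
τ₀ = 8FD/(πd³) = 8·2440·43.0/(π·7.2³) = 839360/1172.6 = 715.82 MPa
τ_max = K·τ₀ = 1.2538 × 715.82 = 897.5 MPa

897 MPa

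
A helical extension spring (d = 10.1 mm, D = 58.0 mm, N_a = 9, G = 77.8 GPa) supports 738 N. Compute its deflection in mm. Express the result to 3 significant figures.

k = Gd⁴/(8D³N_a) = (77.8×10³)(10.1⁴)/(8·58.0³·9) = 57.63 N/mm
δ = F/k = 738 / 57.63 = 12.806 mm

12.8 mm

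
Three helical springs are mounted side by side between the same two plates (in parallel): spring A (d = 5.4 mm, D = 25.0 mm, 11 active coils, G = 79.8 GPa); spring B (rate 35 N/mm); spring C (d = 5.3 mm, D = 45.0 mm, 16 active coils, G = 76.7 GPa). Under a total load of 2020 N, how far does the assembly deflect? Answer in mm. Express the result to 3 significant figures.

22.6 mm

k_A = Gd⁴/(8D³N_a) = (79.8×10³)(5.4⁴)/(8·25.0³·11) = 49.349 N/mm
k_C = Gd⁴/(8D³N_a) = (76.7×10³)(5.3⁴)/(8·45.0³·16) = 5.1886 N/mm
Parallel: k_eq = 49.349 + 35 + 5.1886 = 89.537 N/mm
δ = F/k_eq = 2020/89.537 = 22.56 mm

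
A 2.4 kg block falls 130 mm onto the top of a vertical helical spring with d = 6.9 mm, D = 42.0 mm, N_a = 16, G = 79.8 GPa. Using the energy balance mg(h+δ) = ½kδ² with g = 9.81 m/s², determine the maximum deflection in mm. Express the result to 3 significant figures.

k = Gd⁴/(8D³N_a) = (79.8×10³)(6.9⁴)/(8·42.0³·16) = 19.074 N/mm
W = mg = 2.4 × 9.81 = 23.544 N
½kδ² − Wδ − Wh = 0 → δ = (W + √(W² + 2kWh))/k
δ = (23.544 + √(554.32 + 116760))/19.074 = (23.544 + 342.51)/19.074 = 19.191 mm

19.2 mm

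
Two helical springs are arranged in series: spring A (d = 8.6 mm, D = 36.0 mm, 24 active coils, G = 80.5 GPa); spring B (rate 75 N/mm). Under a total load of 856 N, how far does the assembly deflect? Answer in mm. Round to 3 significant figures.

k_A = Gd⁴/(8D³N_a) = (80.5×10³)(8.6⁴)/(8·36.0³·24) = 49.157 N/mm
Series: 1/k_eq = 1/49.157 + 1/75 = 0.033677; k_eq = 29.694 N/mm
δ = F/k_eq = 856/29.694 = 28.827 mm

28.8 mm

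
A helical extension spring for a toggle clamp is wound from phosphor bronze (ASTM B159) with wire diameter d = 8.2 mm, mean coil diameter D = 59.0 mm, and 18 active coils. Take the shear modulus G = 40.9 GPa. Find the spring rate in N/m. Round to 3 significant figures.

6250 N/m

k = Gd⁴/(8D³N_a) = (40.9×10³ × 8.2⁴) / (8 × 59.0³ × 18)
  = 1.84918e+08 / 2.95746e+07 = 6.2526 N/mm = 6252.6 N/m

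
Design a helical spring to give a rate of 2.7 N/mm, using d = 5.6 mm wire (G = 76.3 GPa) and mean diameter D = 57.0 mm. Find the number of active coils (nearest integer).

N_a = Gd⁴/(8D³k) = (76.3×10³ × 5.6⁴)/(8 × 57.0³ × 2.7)
    = 7.50372e+07 / 4.00017e+06 = 18.76 → 19 coils

19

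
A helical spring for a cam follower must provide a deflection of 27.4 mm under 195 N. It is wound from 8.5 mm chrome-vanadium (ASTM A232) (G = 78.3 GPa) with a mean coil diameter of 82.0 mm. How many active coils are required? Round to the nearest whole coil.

Required rate k = F/δ = 195/27.4 = 7.1168 N/mm
N_a = Gd⁴/(8D³k) = (78.3×10³ × 8.5⁴)/(8 × 82.0³ × 7.1168)
    = 4.08731e+08 / 3.13918e+07 = 13.02 → 13 coils

13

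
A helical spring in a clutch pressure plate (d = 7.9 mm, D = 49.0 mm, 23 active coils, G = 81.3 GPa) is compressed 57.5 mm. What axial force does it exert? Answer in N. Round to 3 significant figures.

841 N

k = Gd⁴/(8D³N_a) = (81.3×10³)(7.9⁴)/(8·49.0³·23) = 14.628 N/mm
F = k·δ = 14.628 × 57.5 = 841.13 N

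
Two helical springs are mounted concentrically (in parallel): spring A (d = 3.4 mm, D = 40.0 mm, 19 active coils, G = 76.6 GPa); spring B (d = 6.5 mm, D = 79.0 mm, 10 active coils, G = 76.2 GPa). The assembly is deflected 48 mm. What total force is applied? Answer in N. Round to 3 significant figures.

k_A = Gd⁴/(8D³N_a) = (76.6×10³)(3.4⁴)/(8·40.0³·19) = 1.0523 N/mm
k_B = Gd⁴/(8D³N_a) = (76.2×10³)(6.5⁴)/(8·79.0³·10) = 3.4486 N/mm
Parallel: k_eq = 1.0523 + 3.4486 = 4.5008 N/mm
F = k_eq·δ = 4.5008·48 = 216.04 N

216 N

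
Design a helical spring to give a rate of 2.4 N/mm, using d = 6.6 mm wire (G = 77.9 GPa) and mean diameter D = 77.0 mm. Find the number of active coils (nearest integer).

17

N_a = Gd⁴/(8D³k) = (77.9×10³ × 6.6⁴)/(8 × 77.0³ × 2.4)
    = 1.47813e+08 / 8.76543e+06 = 16.86 → 17 coils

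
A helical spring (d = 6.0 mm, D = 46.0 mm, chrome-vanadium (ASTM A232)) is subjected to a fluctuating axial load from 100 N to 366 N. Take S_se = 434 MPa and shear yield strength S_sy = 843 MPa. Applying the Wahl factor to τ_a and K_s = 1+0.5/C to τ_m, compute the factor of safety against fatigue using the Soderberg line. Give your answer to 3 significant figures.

C = D/d = 46.0/6.0 = 7.6667; K_W = (4C−1)/(4C−4)+0.615/C = 1.1927; K_s = 1+0.5/C = 1.0652
F_a = (F_max−F_min)/2 = 133 N; F_m = (F_max+F_min)/2 = 233 N
τ_a = K_W·8F_aD/(πd³) = 1.1927 × 72.127 = 86.027 MPa
τ_m = K_s·8F_mD/(πd³) = 1.0652 × 126.36 = 134.6 MPa
Soderberg: 1/n_f = τ_a/S_se + τ_m/S_sy = 86.027/434 + 134.6/843 = 0.19822 + 0.15967 = 0.35788
n_f = 1/0.35788 = 2.794

2.79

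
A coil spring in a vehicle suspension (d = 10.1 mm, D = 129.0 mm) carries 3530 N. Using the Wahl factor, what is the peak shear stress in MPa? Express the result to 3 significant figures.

1250 MPa

Spring index C = D/d = 129.0/10.1 = 12.7723
K_W = (4C−1)/(4C−4) + 0.615/C = 50.089/47.089 + 0.0482 = 1.1119
τ₀ = 8FD/(πd³) = 8·3530·129.0/(π·10.1³) = 3.64296e+06/3236.8 = 1125.5 MPa
τ_max = K·τ₀ = 1.1119 × 1125.5 = 1251.4 MPa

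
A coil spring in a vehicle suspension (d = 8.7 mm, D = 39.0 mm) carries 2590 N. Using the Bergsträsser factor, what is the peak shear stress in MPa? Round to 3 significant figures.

Spring index C = D/d = 39.0/8.7 = 4.4828
K_B = (4C+2)/(4C−3) = 19.931/14.931 = 1.3349
τ₀ = 8FD/(πd³) = 8·2590·39.0/(π·8.7³) = 808080/2068.7 = 390.61 MPa
τ_max = K·τ₀ = 1.3349 × 390.61 = 521.42 MPa

521 MPa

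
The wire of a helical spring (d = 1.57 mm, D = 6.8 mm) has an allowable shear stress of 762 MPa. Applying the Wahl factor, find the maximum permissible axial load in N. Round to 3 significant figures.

125 N

C = D/d = 6.8/1.57 = 4.3312
K_W = (4C−1)/(4C−4) + 0.615/C = 16.325/13.325 + 0.1420 = 1.3671
τ_max = K·8FD/(πd³) → F_max = τ_allow·πd³/(8DK)
F_max = 762·π·1.57³/(8·6.8·1.3671) = 9264.1/74.372 = 124.56 N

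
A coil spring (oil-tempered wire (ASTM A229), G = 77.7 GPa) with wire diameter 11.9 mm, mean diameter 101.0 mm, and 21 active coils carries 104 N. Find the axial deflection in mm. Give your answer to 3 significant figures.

k = Gd⁴/(8D³N_a) = (77.7×10³)(11.9⁴)/(8·101.0³·21) = 9.0019 N/mm
δ = F/k = 104 / 9.0019 = 11.553 mm

11.6 mm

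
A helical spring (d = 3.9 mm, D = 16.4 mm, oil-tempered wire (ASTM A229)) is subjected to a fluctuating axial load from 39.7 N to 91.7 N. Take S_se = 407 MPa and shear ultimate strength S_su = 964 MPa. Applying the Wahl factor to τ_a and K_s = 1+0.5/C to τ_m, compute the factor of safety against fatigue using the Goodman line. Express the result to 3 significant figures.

C = D/d = 16.4/3.9 = 4.2051; K_W = (4C−1)/(4C−4)+0.615/C = 1.3802; K_s = 1+0.5/C = 1.1189
F_a = (F_max−F_min)/2 = 26 N; F_m = (F_max+F_min)/2 = 65.7 N
τ_a = K_W·8F_aD/(πd³) = 1.3802 × 18.305 = 25.265 MPa
τ_m = K_s·8F_mD/(πd³) = 1.1189 × 46.255 = 51.754 MPa
Goodman: 1/n_f = τ_a/S_se + τ_m/S_su = 25.265/407 + 51.754/964 = 0.06208 + 0.05369 = 0.11576
n_f = 1/0.11576 = 8.638

8.64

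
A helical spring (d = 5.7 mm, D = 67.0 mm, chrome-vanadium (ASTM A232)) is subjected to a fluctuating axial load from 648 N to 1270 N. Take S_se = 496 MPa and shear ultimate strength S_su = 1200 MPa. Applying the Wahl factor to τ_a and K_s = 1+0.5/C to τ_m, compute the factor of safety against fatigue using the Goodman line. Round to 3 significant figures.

0.706

C = D/d = 67.0/5.7 = 11.7544; K_W = (4C−1)/(4C−4)+0.615/C = 1.1221; K_s = 1+0.5/C = 1.0425
F_a = (F_max−F_min)/2 = 311 N; F_m = (F_max+F_min)/2 = 959 N
τ_a = K_W·8F_aD/(πd³) = 1.1221 × 286.52 = 321.49 MPa
τ_m = K_s·8F_mD/(πd³) = 1.0425 × 883.5 = 921.09 MPa
Goodman: 1/n_f = τ_a/S_se + τ_m/S_su = 321.49/496 + 921.09/1200 = 0.64816 + 0.76757 = 1.4157
n_f = 1/1.4157 = 0.7063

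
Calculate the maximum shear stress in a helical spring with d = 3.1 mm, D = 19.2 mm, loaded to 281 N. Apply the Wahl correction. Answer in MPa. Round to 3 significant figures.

Spring index C = D/d = 19.2/3.1 = 6.1935
K_W = (4C−1)/(4C−4) + 0.615/C = 23.774/20.774 + 0.0993 = 1.2437
τ₀ = 8FD/(πd³) = 8·281·19.2/(π·3.1³) = 43161.6/93.591 = 461.17 MPa
τ_max = K·τ₀ = 1.2437 × 461.17 = 573.56 MPa

574 MPa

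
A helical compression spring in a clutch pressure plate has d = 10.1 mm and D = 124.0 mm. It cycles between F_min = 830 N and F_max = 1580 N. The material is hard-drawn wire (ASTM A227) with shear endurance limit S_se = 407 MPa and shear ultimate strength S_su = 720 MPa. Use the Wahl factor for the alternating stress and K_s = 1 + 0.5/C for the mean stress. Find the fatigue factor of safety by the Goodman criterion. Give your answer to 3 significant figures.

1.18

C = D/d = 124.0/10.1 = 12.2772; K_W = (4C−1)/(4C−4)+0.615/C = 1.1166; K_s = 1+0.5/C = 1.0407
F_a = (F_max−F_min)/2 = 375 N; F_m = (F_max+F_min)/2 = 1205 N
τ_a = K_W·8F_aD/(πd³) = 1.1166 × 114.93 = 128.33 MPa
τ_m = K_s·8F_mD/(πd³) = 1.0407 × 369.3 = 384.34 MPa
Goodman: 1/n_f = τ_a/S_se + τ_m/S_su = 128.33/407 + 384.34/720 = 0.31531 + 0.53381 = 0.84912
n_f = 1/0.84912 = 1.178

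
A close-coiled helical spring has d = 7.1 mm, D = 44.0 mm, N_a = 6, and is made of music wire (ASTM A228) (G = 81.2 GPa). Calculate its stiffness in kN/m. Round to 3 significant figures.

50.5 kN/m

k = Gd⁴/(8D³N_a) = (81.2×10³ × 7.1⁴) / (8 × 44.0³ × 6)
  = 2.06343e+08 / 4.08883e+06 = 50.465 N/mm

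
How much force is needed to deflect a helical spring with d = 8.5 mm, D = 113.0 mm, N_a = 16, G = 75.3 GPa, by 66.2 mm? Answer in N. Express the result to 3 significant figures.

k = Gd⁴/(8D³N_a) = (75.3×10³)(8.5⁴)/(8·113.0³·16) = 2.1283 N/mm
F = k·δ = 2.1283 × 66.2 = 140.89 N

141 N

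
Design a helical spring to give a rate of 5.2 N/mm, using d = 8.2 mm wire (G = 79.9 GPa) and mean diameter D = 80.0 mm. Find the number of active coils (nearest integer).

N_a = Gd⁴/(8D³k) = (79.9×10³ × 8.2⁴)/(8 × 80.0³ × 5.2)
    = 3.61245e+08 / 2.12992e+07 = 16.96 → 17 coils

17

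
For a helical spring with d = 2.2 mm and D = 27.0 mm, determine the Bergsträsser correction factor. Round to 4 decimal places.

C = D/d = 27.0/2.2 = 12.2727
K_B = (4C+2)/(4C−3) = 51.091/46.091 = 1.1085

1.1085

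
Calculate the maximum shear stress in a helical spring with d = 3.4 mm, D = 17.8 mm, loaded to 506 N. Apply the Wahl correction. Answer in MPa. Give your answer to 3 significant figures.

755 MPa

Spring index C = D/d = 17.8/3.4 = 5.2353
K_W = (4C−1)/(4C−4) + 0.615/C = 19.941/16.941 + 0.1175 = 1.2946
τ₀ = 8FD/(πd³) = 8·506·17.8/(π·3.4³) = 72054.4/123.48 = 583.54 MPa
τ_max = K·τ₀ = 1.2946 × 583.54 = 755.43 MPa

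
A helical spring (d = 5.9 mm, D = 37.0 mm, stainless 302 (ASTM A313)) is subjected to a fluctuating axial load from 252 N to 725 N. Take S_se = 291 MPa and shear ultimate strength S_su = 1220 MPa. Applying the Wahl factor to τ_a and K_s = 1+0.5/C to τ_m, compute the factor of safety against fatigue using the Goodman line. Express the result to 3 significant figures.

1.51

C = D/d = 37.0/5.9 = 6.2712; K_W = (4C−1)/(4C−4)+0.615/C = 1.2404; K_s = 1+0.5/C = 1.0797
F_a = (F_max−F_min)/2 = 236.5 N; F_m = (F_max+F_min)/2 = 488.5 N
τ_a = K_W·8F_aD/(πd³) = 1.2404 × 108.5 = 134.57 MPa
τ_m = K_s·8F_mD/(πd³) = 1.0797 × 224.1 = 241.97 MPa
Goodman: 1/n_f = τ_a/S_se + τ_m/S_su = 134.57/291 + 241.97/1220 = 0.46245 + 0.19834 = 0.66079
n_f = 1/0.66079 = 1.513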